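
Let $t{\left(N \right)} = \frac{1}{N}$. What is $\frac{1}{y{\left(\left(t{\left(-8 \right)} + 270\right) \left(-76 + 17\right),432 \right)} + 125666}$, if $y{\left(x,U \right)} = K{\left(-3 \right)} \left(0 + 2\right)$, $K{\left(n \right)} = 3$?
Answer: $\frac{1}{125672} \approx 7.9572 \cdot 10^{-6}$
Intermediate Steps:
$y{\left(x,U \right)} = 6$ ($y{\left(x,U \right)} = 3 \left(0 + 2\right) = 3 \cdot 2 = 6$)
$\frac{1}{y{\left(\left(t{\left(-8 \right)} + 270\right) \left(-76 + 17\right),432 \right)} + 125666} = \frac{1}{6 + 125666} = \frac{1}{125672}$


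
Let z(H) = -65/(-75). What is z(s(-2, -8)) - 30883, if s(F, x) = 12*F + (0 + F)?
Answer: -463232/15 ≈ -30882.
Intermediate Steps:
s(F, x) = 13*F (s(F, x) = 12*F + F = 13*F)
z(H) = 13/15 (z(H) = -65*(-1/75) = 13/15)
z(s(-2, -8)) - 30883 = 13/15 - 30883 = -463232/15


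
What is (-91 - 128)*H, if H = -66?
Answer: 14454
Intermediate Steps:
(-91 - 128)*H = (-91 - 128)*(-66) = -219*(-66) = 14454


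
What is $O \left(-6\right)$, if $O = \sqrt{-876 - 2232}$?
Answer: $- 12 i \sqrt{777} \approx - 334.5 i$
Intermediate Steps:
$O = 2 i \sqrt{777}$ ($O = \sqrt{-3108} = 2 i \sqrt{777} \approx 55.749 i$)
$O \left(-6\right) = 2 i \sqrt{777} \left(-6\right) = - 12 i \sqrt{777}$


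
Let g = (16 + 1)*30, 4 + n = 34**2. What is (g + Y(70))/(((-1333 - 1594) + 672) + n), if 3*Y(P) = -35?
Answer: -1495/3309 ≈ -0.45180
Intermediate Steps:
Y(P) = -35/3 (Y(P) = (1/3)*(-35) = -35/3)
n = 1152 (n = -4 + 34**2 = -4 + 1156 = 1152)
g = 510 (g = 17*30 = 510)
(g + Y(70))/(((-1333 - 1594) + 672) + n) = (510 - 35/3)/(((-1333 - 1594) + 672) + 1152) = 1495/(3*((-2927 + 672) + 1152)) = 1495/(3*(-2255 + 1152)) = (1495/3)/(-1103) = (1495/3)*(-1/1103) = -1495/3309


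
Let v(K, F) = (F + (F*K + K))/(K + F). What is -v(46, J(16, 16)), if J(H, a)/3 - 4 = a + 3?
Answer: -143/5 ≈ -28.600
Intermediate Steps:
J(H, a) = 21 + 3*a (J(H, a) = 12 + 3*(a + 3) = 12 + 3*(3 + a) = 12 + (9 + 3*a) = 21 + 3*a)
v(K, F) = (F + K + F*K)/(F + K) (v(K, F) = (F + (K + F*K))/(F + K) = (F + K + F*K)/(F + K))
-v(46, J(16, 16)) = -((21 + 3*16) + 46 + (21 + 3*16)*46)/((21 + 3*16) + 46) = -((21 + 48) + 46 + (21 + 48)*46)/((21 + 48) + 46) = -(69 + 46 + 69*46)/(69 + 46) = -(69 + 46 + 3174)/115 = -3289/115 = -1*143/5 = -143/5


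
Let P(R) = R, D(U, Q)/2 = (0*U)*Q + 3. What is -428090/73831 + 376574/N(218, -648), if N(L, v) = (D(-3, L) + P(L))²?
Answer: 3161495577/1852272128 ≈ 1.7068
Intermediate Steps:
D(U, Q) = 6 (D(U, Q) = 2*((0*U)*Q + 3) = 2*(0*Q + 3) = 2*(0 + 3) = 2*3 = 6)
N(L, v) = (6 + L)²
-428090/73831 + 376574/N(218, -648) = -428090/73831 + 376574/((6 + 218)²) = -428090*1/73831 + 376574/(224²) = -428090/73831 + 376574/50176 = -428090/73831 + 376574*(1/50176) = -428090/73831 + 188287/25088 = 3161495577/1852272128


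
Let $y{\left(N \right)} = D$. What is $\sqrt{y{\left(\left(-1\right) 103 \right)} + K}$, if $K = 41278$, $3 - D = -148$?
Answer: $\sqrt{41429} \approx 203.54$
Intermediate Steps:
$D = 151$ ($D = 3 - -148 = 3 + 148 = 151$)
$y{\left(N \right)} = 151$
$\sqrt{y{\left(\left(-1\right) 103 \right)} + K} = \sqrt{151 + 41278} = \sqrt{41429}$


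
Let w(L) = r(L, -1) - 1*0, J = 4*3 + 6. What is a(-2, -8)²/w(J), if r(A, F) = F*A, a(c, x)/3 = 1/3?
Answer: -1/18 ≈ -0.055556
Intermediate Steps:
a(c, x) = 1 (a(c, x) = 3/3 = 3*(⅓) = 1)
r(A, F) = A*F
J = 18 (J = 12 + 6 = 18)
w(L) = -L (w(L) = L*(-1) - 1*0 = -L + 0 = -L)
a(-2, -8)²/w(J) = 1²/((-1*18)) = 1/(-18) = 1*(-1/18) = -1/18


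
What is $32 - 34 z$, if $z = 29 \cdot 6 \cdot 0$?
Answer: $32$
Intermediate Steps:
$z = 0$ ($z = 29 \cdot 0 = 0$)
$32 - 34 z = 32 - 0 = 32 + 0 = 32$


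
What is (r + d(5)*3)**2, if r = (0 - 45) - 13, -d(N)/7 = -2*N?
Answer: 23104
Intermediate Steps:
d(N) = 14*N (d(N) = -(-14)*N = 14*N)
r = -58 (r = -45 - 13 = -58)
(r + d(5)*3)**2 = (-58 + (14*5)*3)**2 = (-58 + 70*3)**2 = (-58 + 210)**2 = 152**2 = 23104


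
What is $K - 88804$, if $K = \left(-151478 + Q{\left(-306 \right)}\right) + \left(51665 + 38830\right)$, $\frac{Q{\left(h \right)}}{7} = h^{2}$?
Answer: $505665$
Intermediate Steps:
$Q{\left(h \right)} = 7 h^{2}$
$K = 594469$ ($K = \left(-151478 + 7 \left(-306\right)^{2}\right) + \left(51665 + 38830\right) = \left(-151478 + 7 \cdot 93636\right) + 90495 = \left(-151478 + 655452\right) + 90495 = 503974 + 90495 = 594469$)
$K - 88804 = 594469 - 88804 = 505665$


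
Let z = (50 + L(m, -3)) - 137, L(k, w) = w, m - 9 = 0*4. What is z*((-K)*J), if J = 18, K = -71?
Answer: -115020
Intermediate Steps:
m = 9 (m = 9 + 0*4 = 9 + 0 = 9)
z = -90 (z = (50 - 3) - 137 = 47 - 137 = -90)
z*((-K)*J) = -90*(-1*(-71))*18 = -6390*18 = -90*1278 = -115020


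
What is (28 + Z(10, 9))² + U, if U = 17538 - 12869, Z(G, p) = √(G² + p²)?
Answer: 5634 + 56*√181 ≈ 6387.4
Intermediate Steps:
U = 4669
(28 + Z(10, 9))² + U = (28 + √(10² + 9²))² + 4669 = (28 + √(100 + 81))² + 4669 = (28 + √181)² + 4669 = 4669 + (28 + √181)²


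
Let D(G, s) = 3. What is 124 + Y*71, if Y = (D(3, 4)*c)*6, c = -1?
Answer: -1154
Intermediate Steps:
Y = -18 (Y = (3*(-1))*6 = -3*6 = -18)
124 + Y*71 = 124 - 18*71 = 124 - 1278 = -1154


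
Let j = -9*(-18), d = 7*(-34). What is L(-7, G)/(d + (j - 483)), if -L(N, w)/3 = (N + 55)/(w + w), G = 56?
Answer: 9/3913 ≈ 0.0023000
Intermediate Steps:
d = -238
L(N, w) = -3*(55 + N)/(2*w) (L(N, w) = -3*(N + 55)/(w + w) = -3*(55 + N)/(2*w))
j = 162
L(-7, G)/(d + (j - 483)) = ((3/2)*(-55 - 1*(-7))/56)/(-238 + (162 - 483)) = ((3/2)*(1/56)*(-55 + 7))/(-238 - 321) = ((3/2)*(1/56)*(-48))/(-559) = -9/7*(-1/559) = 9/3913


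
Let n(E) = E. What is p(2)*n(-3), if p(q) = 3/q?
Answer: -9/2 ≈ -4.5000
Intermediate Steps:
p(2)*n(-3) = (3/2)*(-3) = -9/2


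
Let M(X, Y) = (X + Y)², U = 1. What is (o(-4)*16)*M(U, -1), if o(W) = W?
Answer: 0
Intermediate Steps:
(o(-4)*16)*M(U, -1) = (-4*16)*(1 - 1)² = -64*0² = -64*0 = 0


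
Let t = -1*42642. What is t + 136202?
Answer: 93560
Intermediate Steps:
t = -42642
t + 136202 = -42642 + 136202 = 93560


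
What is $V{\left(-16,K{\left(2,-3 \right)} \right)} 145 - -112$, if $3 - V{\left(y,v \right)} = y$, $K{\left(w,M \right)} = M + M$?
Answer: $2867$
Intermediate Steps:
$K{\left(w,M \right)} = 2 M$
$V{\left(y,v \right)} = 3 - y$
$V{\left(-16,K{\left(2,-3 \right)} \right)} 145 - -112 = \left(3 - -16\right) 145 - -112 = \left(3 + 16\right) 145 + 112 = 19 \cdot 145 + 112 = 2755 + 112 = 2867$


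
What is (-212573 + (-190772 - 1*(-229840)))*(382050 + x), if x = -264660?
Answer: -20367751950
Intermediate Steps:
(-212573 + (-190772 - 1*(-229840)))*(382050 + x) = (-212573 + (-190772 - 1*(-229840)))*(382050 - 264660) = (-212573 + (-190772 + 229840))*117390 = (-212573 + 39068)*117390 = -173505*117390 = -20367751950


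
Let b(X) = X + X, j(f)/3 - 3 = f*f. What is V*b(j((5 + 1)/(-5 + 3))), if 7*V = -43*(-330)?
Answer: 1021680/7 ≈ 1.4595e+5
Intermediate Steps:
j(f) = 9 + 3*f² (j(f) = 9 + 3*(f*f) = 9 + 3*f²)
b(X) = 2*X
V = 14190/7 (V = (-43*(-330))/7 = (⅐)*14190 = 14190/7 ≈ 2027.1)
V*b(j((5 + 1)/(-5 + 3))) = 14190*(2*(9 + 3*((5 + 1)/(-5 + 3))²))/7 = 14190*(2*(9 + 3*(6/(-2))²))/7 = 14190*(2*(9 + 3*(6*(-½))²))/7 = 14190*(2*(9 + 3*(-3)²))/7 = 14190*(2*(9 + 3*9))/7 = 14190*(2*(9 + 27))/7 = 14190*(2*36)/7 = (14190/7)*72 = 1021680/7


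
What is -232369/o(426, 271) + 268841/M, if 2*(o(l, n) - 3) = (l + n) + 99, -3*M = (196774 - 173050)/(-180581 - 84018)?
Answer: 28523321389307/3171108 ≈ 8.9948e+6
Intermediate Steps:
M = 7908/264599 (M = -(196774 - 173050)/(3*(-180581 - 84018)) = -7908/(-264599) = -7908*(-1)/264599 = -⅓*(-23724/264599) = 7908/264599 ≈ 0.029887)
o(l, n) = 105/2 + l/2 + n/2 (o(l, n) = 3 + ((l + n) + 99)/2 = 3 + (99 + l + n)/2 = 3 + (99/2 + l/2 + n/2) = 105/2 + l/2 + n/2)
-232369/o(426, 271) + 268841/M = -232369/(105/2 + (½)*426 + (½)*271) + 268841/(7908/264599) = -232369/(105/2 + 213 + 271/2) + 268841*(264599/7908) = -232369/401 + 71135059759/7908 = 28523321389307/3171108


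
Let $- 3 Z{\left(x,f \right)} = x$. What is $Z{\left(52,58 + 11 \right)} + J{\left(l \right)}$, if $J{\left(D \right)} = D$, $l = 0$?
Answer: $- \frac{52}{3} \approx -17.333$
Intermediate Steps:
$Z{\left(x,f \right)} = - \frac{x}{3}$
$Z{\left(52,58 + 11 \right)} + J{\left(l \right)} = \left(- \frac{1}{3}\right) 52 + 0 = - \frac{52}{3} + 0 = - \frac{52}{3}$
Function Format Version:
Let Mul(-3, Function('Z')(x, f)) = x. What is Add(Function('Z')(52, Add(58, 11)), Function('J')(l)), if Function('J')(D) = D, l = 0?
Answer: Rational(-52, 3) ≈ -17.333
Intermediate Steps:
Function('Z')(x, f) = Mul(Rational(-1, 3), x)
Add(Function('Z')(52, Add(58, 11)), Function('J')(l)) = Add(Mul(Rational(-1, 3), 52), 0) = Add(Rational(-52, 3), 0) = Rational(-52, 3)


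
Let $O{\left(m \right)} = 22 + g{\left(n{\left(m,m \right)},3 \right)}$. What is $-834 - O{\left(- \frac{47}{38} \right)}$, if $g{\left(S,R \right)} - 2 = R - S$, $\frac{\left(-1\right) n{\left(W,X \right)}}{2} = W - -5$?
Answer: $- \frac{16502}{19} \approx -868.53$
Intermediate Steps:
$n{\left(W,X \right)} = -10 - 2 W$ ($n{\left(W,X \right)} = - 2 \left(W - -5\right) = - 2 \left(W + 5\right) = - 2 \left(5 + W\right) = -10 - 2 W$)
$g{\left(S,R \right)} = 2 + R - S$ ($g{\left(S,R \right)} = 2 + \left(R - S\right) = 2 + R - S$)
$O{\left(m \right)} = 37 + 2 m$ ($O{\left(m \right)} = 22 + \left(2 + 3 - \left(-10 - 2 m\right)\right) = 22 + \left(2 + 3 + \left(10 + 2 m\right)\right) = 22 + \left(15 + 2 m\right) = 37 + 2 m$)
$-834 - O{\left(- \frac{47}{38} \right)} = -834 - \left(37 + 2 \left(- \frac{47}{38}\right)\right) = -834 - \left(37 - \frac{47}{19}\right) = -834 - \frac{656}{19} = - \frac{16502}{19}$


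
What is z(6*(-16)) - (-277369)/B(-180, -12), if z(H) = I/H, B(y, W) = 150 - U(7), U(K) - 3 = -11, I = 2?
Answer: 84263/48 ≈ 1755.5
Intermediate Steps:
U(K) = -8 (U(K) = 3 - 11 = -8)
B(y, W) = 158 (B(y, W) = 150 - 1*(-8) = 150 + 8 = 158)
z(H) = 2/H
z(6*(-16)) - (-277369)/B(-180, -12) = 2/((6*(-16))) - (-277369)/158 = 2/(-96) - (-277369)/158 = 2*(-1/96) - 1*(-3511/2) = -1/48 + 3511/2 = 84263/48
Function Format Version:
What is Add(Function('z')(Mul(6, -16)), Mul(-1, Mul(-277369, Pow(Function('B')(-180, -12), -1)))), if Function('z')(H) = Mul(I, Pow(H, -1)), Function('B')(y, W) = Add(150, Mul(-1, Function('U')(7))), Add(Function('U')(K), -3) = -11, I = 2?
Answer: Rational(84263, 48) ≈ 1755.5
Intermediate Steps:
Function('U')(K) = -8 (Function('U')(K) = Add(3, -11) = -8)
Function('B')(y, W) = 158 (Function('B')(y, W) = Add(150, Mul(-1, -8)) = Add(150, 8) = 158)
Function('z')(H) = Mul(2, Pow(H, -1))
Add(Function('z')(Mul(6, -16)), Mul(-1, Mul(-277369, Pow(Function('B')(-180, -12), -1)))) = Add(Mul(2, Pow(Mul(6, -16), -1)), Mul(-1, Mul(-277369, Pow(158, -1)))) = Add(Mul(2, Pow(-96, -1)), Mul(-1, Mul(-277369, Rational(1, 158)))) = Add(Mul(2, Rational(-1, 96)), Mul(-1, Rational(-3511, 2))) = Add(Rational(-1, 48), Rational(3511, 2)) = Rational(84263, 48)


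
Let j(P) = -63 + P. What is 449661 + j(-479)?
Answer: 449119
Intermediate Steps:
449661 + j(-479) = 449661 + (-63 - 479) = 449661 - 542 = 449119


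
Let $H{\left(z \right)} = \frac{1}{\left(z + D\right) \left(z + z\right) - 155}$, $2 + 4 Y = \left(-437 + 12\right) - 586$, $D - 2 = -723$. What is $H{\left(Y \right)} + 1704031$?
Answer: $\frac{6724823723059}{3946421} \approx 1.704 \cdot 10^{6}$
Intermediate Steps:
$D = -721$ ($D = 2 - 723 = -721$)
$Y = - \frac{1013}{4}$ ($Y = - \frac{1}{2} + \frac{\left(-437 + 12\right) - 586}{4} = - \frac{1}{2} + \frac{-425 - 586}{4} = - \frac{1}{2} + \frac{1}{4} \left(-1011\right) = - \frac{1}{2} - \frac{1011}{4} = - \frac{1013}{4} \approx -253.25$)
$H{\left(z \right)} = \frac{1}{-155 + 2 z \left(-721 + z\right)}$ ($H{\left(z \right)} = \frac{1}{\left(z - 721\right) \left(z + z\right) - 155} = \frac{1}{\left(-721 + z\right) 2 z - 155} = \frac{1}{2 z \left(-721 + z\right) - 155} = \frac{1}{-155 + 2 z \left(-721 + z\right)}$)
$H{\left(Y \right)} + 1704031 = \frac{1}{-155 - - \frac{730373}{2} + 2 \left(- \frac{1013}{4}\right)^{2}} + 1704031 = \frac{1}{-155 + \frac{730373}{2} + 2 \cdot \frac{1026169}{16}} + 1704031 = \frac{1}{-155 + \frac{730373}{2} + \frac{1026169}{8}} + 1704031 = \frac{1}{\frac{3946421}{8}} + 1704031 = \frac{8}{3946421} + 1704031 = \frac{6724823723059}{3946421}$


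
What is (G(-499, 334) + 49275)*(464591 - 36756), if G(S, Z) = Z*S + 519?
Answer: -50001932120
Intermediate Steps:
G(S, Z) = 519 + S*Z (G(S, Z) = S*Z + 519 = 519 + S*Z)
(G(-499, 334) + 49275)*(464591 - 36756) = ((519 - 499*334) + 49275)*(464591 - 36756) = ((519 - 166666) + 49275)*427835 = (-166147 + 49275)*427835 = -116872*427835 = -50001932120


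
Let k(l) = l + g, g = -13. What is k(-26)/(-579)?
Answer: 13/193 ≈ 0.067358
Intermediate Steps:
k(l) = -13 + l (k(l) = l - 13 = -13 + l)
k(-26)/(-579) = (-13 - 26)/(-579) = -39*(-1/579) = 13/193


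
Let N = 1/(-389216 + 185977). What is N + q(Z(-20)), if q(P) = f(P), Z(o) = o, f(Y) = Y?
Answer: -4064781/203239 ≈ -20.000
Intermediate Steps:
q(P) = P
N = -1/203239 (N = 1/(-203239) = -1/203239 ≈ -4.9203e-6)
N + q(Z(-20)) = -1/203239 - 20 = -4064781/203239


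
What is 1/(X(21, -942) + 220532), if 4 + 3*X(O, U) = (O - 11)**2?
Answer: 1/220564 ≈ 4.5338e-6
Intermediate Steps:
X(O, U) = -4/3 + (-11 + O)**2/3 (X(O, U) = -4/3 + (O - 11)**2/3 = -4/3 + (-11 + O)**2/3)
1/(X(21, -942) + 220532) = 1/((-4/3 + (-11 + 21)**2/3) + 220532) = 1/((-4/3 + (1/3)*10**2) + 220532) = 1/((-4/3 + (1/3)*100) + 220532) = 1/((-4/3 + 100/3) + 220532) = 1/(32 + 220532) = 1/220564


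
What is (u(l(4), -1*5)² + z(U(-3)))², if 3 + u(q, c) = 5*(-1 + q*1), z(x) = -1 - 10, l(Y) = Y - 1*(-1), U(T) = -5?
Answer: 77284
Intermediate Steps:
l(Y) = 1 + Y (l(Y) = Y + 1 = 1 + Y)
z(x) = -11
u(q, c) = -8 + 5*q (u(q, c) = -3 + 5*(-1 + q*1) = -3 + 5*(-1 + q) = -3 + (-5 + 5*q) = -8 + 5*q)
(u(l(4), -1*5)² + z(U(-3)))² = ((-8 + 5*(1 + 4))² - 11)² = ((-8 + 5*5)² - 11)² = ((-8 + 25)² - 11)² = (17² - 11)² = (289 - 11)² = 278² = 77284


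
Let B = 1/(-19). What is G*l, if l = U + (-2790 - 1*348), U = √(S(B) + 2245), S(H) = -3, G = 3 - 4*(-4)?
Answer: -59622 + 19*√2242 ≈ -58722.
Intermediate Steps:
B = -1/19 ≈ -0.052632
G = 19 (G = 3 + 16 = 19)
U = √2242 (U = √(-3 + 2245) = √2242 ≈ 47.350)
l = -3138 + √2242 (l = √2242 + (-2790 - 1*348) = √2242 + (-2790 - 348) = √2242 - 3138 = -3138 + √2242 ≈ -3090.6)
G*l = 19*(-3138 + √2242) = -59622 + 19*√2242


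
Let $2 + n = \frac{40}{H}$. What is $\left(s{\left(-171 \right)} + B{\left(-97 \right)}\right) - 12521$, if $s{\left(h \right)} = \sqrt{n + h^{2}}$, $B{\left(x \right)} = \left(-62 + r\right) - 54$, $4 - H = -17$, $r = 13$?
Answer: $-12624 + \frac{\sqrt{12895239}}{21} \approx -12453.0$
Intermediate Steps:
$H = 21$ ($H = 4 - -17 = 4 + 17 = 21$)
$n = - \frac{2}{21}$ ($n = -2 + \frac{40}{21} = - \frac{2}{21} \approx -0.095238$)
$B{\left(x \right)} = -103$ ($B{\left(x \right)} = \left(-62 + 13\right) - 54 = -49 - 54 = -103$)
$s{\left(h \right)} = \sqrt{- \frac{2}{21} + h^{2}}$
$\left(s{\left(-171 \right)} + B{\left(-97 \right)}\right) - 12521 = \left(\frac{\sqrt{-42 + 441 \left(-171\right)^{2}}}{21} - 103\right) - 12521 = \left(\frac{\sqrt{-42 + 441 \cdot 29241}}{21} - 103\right) - 12521 = \left(\frac{\sqrt{-42 + 12895281}}{21} - 103\right) - 12521 = \left(\frac{\sqrt{12895239}}{21} - 103\right) - 12521 = \left(-103 + \frac{\sqrt{12895239}}{21}\right) - 12521 = -12624 + \frac{\sqrt{12895239}}{21}$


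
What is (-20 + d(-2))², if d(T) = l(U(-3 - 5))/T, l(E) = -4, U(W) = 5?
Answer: 324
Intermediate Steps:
d(T) = -4/T
(-20 + d(-2))² = (-20 - 4/(-2))² = (-20 - 4*(-½))² = (-20 + 2)² = (-18)² = 324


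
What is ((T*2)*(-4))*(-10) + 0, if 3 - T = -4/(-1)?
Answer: -80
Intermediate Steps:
T = -1 (T = 3 - (-4)/(-1) = 3 - (-4)*(-1) = 3 - 1*4 = 3 - 4 = -1)
((T*2)*(-4))*(-10) + 0 = (-1*2*(-4))*(-10) + 0 = -2*(-4)*(-10) + 0 = 8*(-10) + 0 = -80 + 0 = -80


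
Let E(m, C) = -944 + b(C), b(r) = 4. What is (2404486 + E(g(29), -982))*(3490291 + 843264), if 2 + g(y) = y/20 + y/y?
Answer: 10415898786030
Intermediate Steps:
g(y) = -1 + y/20 (g(y) = -2 + (y/20 + y/y) = -2 + (y*(1/20) + 1) = -2 + (y/20 + 1) = -2 + (1 + y/20) = -1 + y/20)
E(m, C) = -940 (E(m, C) = -944 + 4 = -940)
(2404486 + E(g(29), -982))*(3490291 + 843264) = (2404486 - 940)*(3490291 + 843264) = 2403546*4333555 = 10415898786030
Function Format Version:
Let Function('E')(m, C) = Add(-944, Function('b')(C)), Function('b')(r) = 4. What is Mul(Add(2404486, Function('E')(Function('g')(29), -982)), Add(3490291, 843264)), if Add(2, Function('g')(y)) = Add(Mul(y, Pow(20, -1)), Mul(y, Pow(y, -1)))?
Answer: 10415898786030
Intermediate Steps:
Function('g')(y) = Add(-1, Mul(Rational(1, 20), y)) (Function('g')(y) = Add(-2, Add(Mul(y, Pow(20, -1)), Mul(y, Pow(y, -1)))) = Add(-2, Add(Mul(y, Rational(1, 20)), 1)) = Add(-2, Add(Mul(Rational(1, 20), y), 1)) = Add(-2, Add(1, Mul(Rational(1, 20), y))) = Add(-1, Mul(Rational(1, 20), y)))
Function('E')(m, C) = -940 (Function('E')(m, C) = Add(-944, 4) = -940)
Mul(Add(2404486, Function('E')(Function('g')(29), -982)), Add(3490291, 843264)) = Mul(Add(2404486, -940), Add(3490291, 843264)) = Mul(2403546, 4333555) = 10415898786030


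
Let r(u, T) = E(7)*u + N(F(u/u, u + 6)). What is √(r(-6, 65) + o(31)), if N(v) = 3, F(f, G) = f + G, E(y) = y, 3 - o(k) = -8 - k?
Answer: √3 ≈ 1.7320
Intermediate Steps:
o(k) = 11 + k (o(k) = 3 - (-8 - k) = 3 + (8 + k) = 11 + k)
F(f, G) = G + f
r(u, T) = 3 + 7*u (r(u, T) = 7*u + 3 = 3 + 7*u)
√(r(-6, 65) + o(31)) = √((3 + 7*(-6)) + (11 + 31)) = √((3 - 42) + 42) = √(-39 + 42) = √3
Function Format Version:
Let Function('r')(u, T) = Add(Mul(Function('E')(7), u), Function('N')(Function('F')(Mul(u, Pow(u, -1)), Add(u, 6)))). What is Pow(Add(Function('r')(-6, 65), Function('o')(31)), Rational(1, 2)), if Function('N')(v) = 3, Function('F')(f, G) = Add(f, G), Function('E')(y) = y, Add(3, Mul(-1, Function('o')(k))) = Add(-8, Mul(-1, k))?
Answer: Pow(3, Rational(1, 2)) ≈ 1.7320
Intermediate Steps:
Function('o')(k) = Add(11, k) (Function('o')(k) = Add(3, Mul(-1, Add(-8, Mul(-1, k)))) = Add(3, Add(8, k)) = Add(11, k))
Function('F')(f, G) = Add(G, f)
Function('r')(u, T) = Add(3, Mul(7, u)) (Function('r')(u, T) = Add(Mul(7, u), 3) = Add(3, Mul(7, u)))
Pow(Add(Function('r')(-6, 65), Function('o')(31)), Rational(1, 2)) = Pow(Add(Add(3, Mul(7, -6)), Add(11, 31)), Rational(1, 2)) = Pow(Add(Add(3, -42), 42), Rational(1, 2)) = Pow(Add(-39, 42), Rational(1, 2)) = Pow(3, Rational(1, 2))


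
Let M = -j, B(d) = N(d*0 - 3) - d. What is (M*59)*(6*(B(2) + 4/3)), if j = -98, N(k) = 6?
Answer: 185024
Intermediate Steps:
B(d) = 6 - d
M = 98 (M = -1*(-98) = 98)
(M*59)*(6*(B(2) + 4/3)) = (98*59)*(6*((6 - 1*2) + 4/3)) = 5782*(6*((6 - 2) + 4*(1/3))) = 5782*(6*(4 + 4/3)) = 5782*(6*(16/3)) = 5782*32 = 185024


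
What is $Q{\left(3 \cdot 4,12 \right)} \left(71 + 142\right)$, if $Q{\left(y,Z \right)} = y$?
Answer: $2556$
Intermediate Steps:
$Q{\left(3 \cdot 4,12 \right)} \left(71 + 142\right) = 3 \cdot 4 \left(71 + 142\right) = 12 \cdot 213 = 2556$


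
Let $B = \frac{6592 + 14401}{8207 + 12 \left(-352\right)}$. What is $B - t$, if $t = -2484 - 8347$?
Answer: $\frac{6165838}{569} \approx 10836.0$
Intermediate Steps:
$t = -10831$
$B = \frac{2999}{569}$ ($B = \frac{20993}{8207 - 4224} = \frac{20993}{3983} = 20993 \cdot \frac{1}{3983} = \frac{2999}{569} \approx 5.2707$)
$B - t = \frac{2999}{569} - -10831 = \frac{2999}{569} + 10831 = \frac{6165838}{569}$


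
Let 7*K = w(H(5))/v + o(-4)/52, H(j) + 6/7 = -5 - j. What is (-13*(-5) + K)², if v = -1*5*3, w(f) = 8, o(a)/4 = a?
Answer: 7843050721/1863225 ≈ 4209.4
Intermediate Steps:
o(a) = 4*a
H(j) = -41/7 - j (H(j) = -6/7 + (-5 - j) = -41/7 - j)
v = -15 (v = -5*3 = -15)
K = -164/1365 (K = (8/(-15) + (4*(-4))/52)/7 = (8*(-1/15) - 16*1/52)/7 = (-8/15 - 4/13)/7 = (⅐)*(-164/195) = -164/1365 ≈ -0.12015)
(-13*(-5) + K)² = (-13*(-5) - 164/1365)² = (65 - 164/1365)² = (88561/1365)² = 7843050721/1863225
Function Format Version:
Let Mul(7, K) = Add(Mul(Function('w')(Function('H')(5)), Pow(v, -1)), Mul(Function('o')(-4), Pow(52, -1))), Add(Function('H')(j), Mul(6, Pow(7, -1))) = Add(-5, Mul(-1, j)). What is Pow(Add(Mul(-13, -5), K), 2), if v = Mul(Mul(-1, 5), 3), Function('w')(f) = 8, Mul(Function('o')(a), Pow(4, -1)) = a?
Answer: Rational(7843050721, 1863225) ≈ 4209.4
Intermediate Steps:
Function('o')(a) = Mul(4, a)
Function('H')(j) = Add(Rational(-41, 7), Mul(-1, j)) (Function('H')(j) = Add(Rational(-6, 7), Add(-5, Mul(-1, j))) = Add(Rational(-41, 7), Mul(-1, j)))
v = -15 (v = Mul(-5, 3) = -15)
K = Rational(-164, 1365) (K = Mul(Rational(1, 7), Add(Mul(8, Pow(-15, -1)), Mul(Mul(4, -4), Pow(52, -1)))) = Mul(Rational(1, 7), Add(Mul(8, Rational(-1, 15)), Mul(-16, Rational(1, 52)))) = Mul(Rational(1, 7), Add(Rational(-8, 15), Rational(-4, 13))) = Mul(Rational(1, 7), Rational(-164, 195)) = Rational(-164, 1365) ≈ -0.12015)
Pow(Add(Mul(-13, -5), K), 2) = Pow(Add(Mul(-13, -5), Rational(-164, 1365)), 2) = Pow(Add(65, Rational(-164, 1365)), 2) = Pow(Rational(88561, 1365), 2) = Rational(7843050721, 1863225)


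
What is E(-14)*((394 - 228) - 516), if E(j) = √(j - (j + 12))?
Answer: -700*I*√3 ≈ -1212.4*I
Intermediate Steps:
E(j) = 2*I*√3 (E(j) = √(j - (12 + j)) = √(j + (-12 - j)) = √(-12) = 2*I*√3)
E(-14)*((394 - 228) - 516) = (2*I*√3)*((394 - 228) - 516) = (2*I*√3)*(166 - 516) = (2*I*√3)*(-350) = -700*I*√3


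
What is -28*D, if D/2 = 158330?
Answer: -8866480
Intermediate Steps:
D = 316660 (D = 2*158330 = 316660)
-28*D = -28*316660 = -8866480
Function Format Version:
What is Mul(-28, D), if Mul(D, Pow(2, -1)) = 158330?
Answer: -8866480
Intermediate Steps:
D = 316660 (D = Mul(2, 158330) = 316660)
Mul(-28, D) = Mul(-28, 316660) = -8866480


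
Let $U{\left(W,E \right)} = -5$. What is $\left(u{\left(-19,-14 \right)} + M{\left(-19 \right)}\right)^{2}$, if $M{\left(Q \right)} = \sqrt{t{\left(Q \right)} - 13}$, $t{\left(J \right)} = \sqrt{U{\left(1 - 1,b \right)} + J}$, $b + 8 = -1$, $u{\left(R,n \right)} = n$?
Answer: $\left(14 - \sqrt{-13 + 2 i \sqrt{6}}\right)^{2} \approx 164.3 - 97.774 i$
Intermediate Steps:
$b = -9$ ($b = -8 - 1 = -9$)
$t{\left(J \right)} = \sqrt{-5 + J}$
$M{\left(Q \right)} = \sqrt{-13 + \sqrt{-5 + Q}}$ ($M{\left(Q \right)} = \sqrt{\sqrt{-5 + Q} - 13} = \sqrt{-13 + \sqrt{-5 + Q}}$)
$\left(u{\left(-19,-14 \right)} + M{\left(-19 \right)}\right)^{2} = \left(-14 + \sqrt{-13 + \sqrt{-5 - 19}}\right)^{2} = \left(-14 + \sqrt{-13 + \sqrt{-24}}\right)^{2} = \left(-14 + \sqrt{-13 + 2 i \sqrt{6}}\right)^{2}$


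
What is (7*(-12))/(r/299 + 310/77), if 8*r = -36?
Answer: -3867864/184687 ≈ -20.943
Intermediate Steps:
r = -9/2 (r = (1/8)*(-36) = -9/2 ≈ -4.5000)
(7*(-12))/(r/299 + 310/77) = (7*(-12))/(-9/2/299 + 310/77) = -84/(-9/2*1/299 + 310*(1/77)) = -84/(-9/598 + 310/77) = -84/184687/46046 = -84*46046/184687 = -3867864/184687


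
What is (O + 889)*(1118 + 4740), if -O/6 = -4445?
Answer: 161440622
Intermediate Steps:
O = 26670 (O = -6*(-4445) = 26670)
(O + 889)*(1118 + 4740) = (26670 + 889)*(1118 + 4740) = 27559*5858 = 161440622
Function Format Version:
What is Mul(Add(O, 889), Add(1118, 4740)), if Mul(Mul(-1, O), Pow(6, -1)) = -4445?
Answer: 161440622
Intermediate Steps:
O = 26670 (O = Mul(-6, -4445) = 26670)
Mul(Add(O, 889), Add(1118, 4740)) = Mul(Add(26670, 889), Add(1118, 4740)) = Mul(27559, 5858) = 161440622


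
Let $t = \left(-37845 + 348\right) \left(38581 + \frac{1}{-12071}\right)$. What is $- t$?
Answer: $\frac{17462774741250}{12071} \approx 1.4467 \cdot 10^{9}$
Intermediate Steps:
$t = - \frac{17462774741250}{12071}$ ($t = - 37497 \left(38581 - \frac{1}{12071}\right) = \left(-37497\right) \frac{465711250}{12071} = - \frac{17462774741250}{12071} \approx -1.4467 \cdot 10^{9}$)
$- t = \left(-1\right) \left(- \frac{17462774741250}{12071}\right) = \frac{17462774741250}{12071}$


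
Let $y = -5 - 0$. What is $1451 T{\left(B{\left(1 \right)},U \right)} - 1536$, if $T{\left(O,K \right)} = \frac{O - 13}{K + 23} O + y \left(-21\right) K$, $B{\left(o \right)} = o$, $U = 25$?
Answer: $\frac{15227905}{4} \approx 3.807 \cdot 10^{6}$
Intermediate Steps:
$y = -5$ ($y = -5 + 0 = -5$)
$T{\left(O,K \right)} = 105 K + \frac{O \left(-13 + O\right)}{23 + K}$ ($T{\left(O,K \right)} = \frac{O - 13}{K + 23} O + \left(-5\right) \left(-21\right) K = \frac{-13 + O}{23 + K} O + 105 K = \frac{O \left(-13 + O\right)}{23 + K} + 105 K = 105 K + \frac{O \left(-13 + O\right)}{23 + K}$)
$1451 T{\left(B{\left(1 \right)},U \right)} - 1536 = 1451 \frac{1^{2} - 13 + 105 \cdot 25^{2} + 2415 \cdot 25}{23 + 25} - 1536 = 1451 \frac{1 - 13 + 105 \cdot 625 + 60375}{48} - 1536 = 1451 \frac{1 - 13 + 65625 + 60375}{48} - 1536 = 1451 \cdot \frac{1}{48} \cdot 125988 - 1536 = 1451 \cdot \frac{10499}{4} - 1536 = \frac{15234049}{4} - 1536 = \frac{15227905}{4}$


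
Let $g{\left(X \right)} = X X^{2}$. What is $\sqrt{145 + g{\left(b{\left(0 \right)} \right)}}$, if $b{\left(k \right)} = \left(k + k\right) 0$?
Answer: $\sqrt{145} \approx 12.042$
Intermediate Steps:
$b{\left(k \right)} = 0$ ($b{\left(k \right)} = 2 k 0 = 0$)
$g{\left(X \right)} = X^{3}$
$\sqrt{145 + g{\left(b{\left(0 \right)} \right)}} = \sqrt{145 + 0^{3}} = \sqrt{145 + 0} = \sqrt{145}$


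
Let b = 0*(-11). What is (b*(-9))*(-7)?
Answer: 0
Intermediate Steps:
b = 0
(b*(-9))*(-7) = (0*(-9))*(-7) = 0*(-7) = 0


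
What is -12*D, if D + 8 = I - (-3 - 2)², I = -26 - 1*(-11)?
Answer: 576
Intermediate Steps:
I = -15 (I = -26 + 11 = -15)
D = -48 (D = -8 + (-15 - (-3 - 2)²) = -8 + (-15 - 1*(-5)²) = -8 + (-15 - 1*25) = -8 + (-15 - 25) = -8 - 40 = -48)
-12*D = -12*(-48) = 576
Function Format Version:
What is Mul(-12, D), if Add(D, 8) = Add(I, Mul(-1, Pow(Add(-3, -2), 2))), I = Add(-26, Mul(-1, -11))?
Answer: 576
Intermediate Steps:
I = -15 (I = Add(-26, 11) = -15)
D = -48 (D = Add(-8, Add(-15, Mul(-1, Pow(Add(-3, -2), 2)))) = Add(-8, Add(-15, Mul(-1, Pow(-5, 2)))) = Add(-8, Add(-15, Mul(-1, 25))) = Add(-8, Add(-15, -25)) = Add(-8, -40) = -48)
Mul(-12, D) = Mul(-12, -48) = 576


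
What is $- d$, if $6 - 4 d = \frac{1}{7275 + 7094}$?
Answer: $- \frac{86213}{57476} \approx -1.5$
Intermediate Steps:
$d = \frac{86213}{57476}$ ($d = \frac{3}{2} - \frac{1}{4 \left(7275 + 7094\right)} = \frac{3}{2} - \frac{1}{4 \cdot 14369} = \frac{3}{2} - \frac{1}{57476} = \frac{86213}{57476} \approx 1.5$)
$- d = \left(-1\right) \frac{86213}{57476} = - \frac{86213}{57476}$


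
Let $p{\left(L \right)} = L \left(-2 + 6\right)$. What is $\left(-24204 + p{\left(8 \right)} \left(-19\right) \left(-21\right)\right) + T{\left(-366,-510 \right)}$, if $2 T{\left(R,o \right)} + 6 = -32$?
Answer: $-11455$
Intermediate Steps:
$T{\left(R,o \right)} = -19$ ($T{\left(R,o \right)} = -3 + \frac{1}{2} \left(-32\right) = -3 - 16 = -19$)
$p{\left(L \right)} = 4 L$ ($p{\left(L \right)} = L 4 = 4 L$)
$\left(-24204 + p{\left(8 \right)} \left(-19\right) \left(-21\right)\right) + T{\left(-366,-510 \right)} = \left(-24204 + 4 \cdot 8 \left(-19\right) \left(-21\right)\right) - 19 = \left(-24204 + 32 \left(-19\right) \left(-21\right)\right) - 19 = \left(-24204 - -12768\right) - 19 = \left(-24204 + 12768\right) - 19 = -11436 - 19 = -11455$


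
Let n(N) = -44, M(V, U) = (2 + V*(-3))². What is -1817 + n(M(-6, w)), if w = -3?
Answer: -1861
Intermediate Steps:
M(V, U) = (2 - 3*V)²
-1817 + n(M(-6, w)) = -1817 - 44 = -1861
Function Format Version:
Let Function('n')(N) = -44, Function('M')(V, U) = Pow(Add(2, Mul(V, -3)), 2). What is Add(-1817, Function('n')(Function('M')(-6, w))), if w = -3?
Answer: -1861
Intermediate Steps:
Function('M')(V, U) = Pow(Add(2, Mul(-3, V)), 2)
Add(-1817, Function('n')(Function('M')(-6, w))) = Add(-1817, -44) = -1861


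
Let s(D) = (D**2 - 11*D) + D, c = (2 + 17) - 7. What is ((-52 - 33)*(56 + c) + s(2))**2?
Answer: 33593616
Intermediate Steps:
c = 12 (c = 19 - 7 = 12)
s(D) = D**2 - 10*D
((-52 - 33)*(56 + c) + s(2))**2 = ((-52 - 33)*(56 + 12) + 2*(-10 + 2))**2 = (-85*68 + 2*(-8))**2 = (-5780 - 16)**2 = (-5796)**2 = 33593616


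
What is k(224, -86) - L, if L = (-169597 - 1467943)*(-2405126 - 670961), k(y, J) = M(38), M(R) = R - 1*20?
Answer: -5037215505962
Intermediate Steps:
M(R) = -20 + R (M(R) = R - 20 = -20 + R)
k(y, J) = 18 (k(y, J) = -20 + 38 = 18)
L = 5037215505980 (L = -1637540*(-3076087) = 5037215505980)
k(224, -86) - L = 18 - 1*5037215505980 = 18 - 5037215505980 = -5037215505962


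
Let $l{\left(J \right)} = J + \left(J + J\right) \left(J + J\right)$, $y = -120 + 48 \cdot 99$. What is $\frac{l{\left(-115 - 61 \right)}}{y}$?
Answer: $\frac{15466}{579} \approx 26.712$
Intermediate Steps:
$y = 4632$ ($y = -120 + 4752 = 4632$)
$l{\left(J \right)} = J + 4 J^{2}$ ($l{\left(J \right)} = J + 2 J 2 J = J + 4 J^{2}$)
$\frac{l{\left(-115 - 61 \right)}}{y} = \frac{\left(-115 - 61\right) \left(1 + 4 \left(-115 - 61\right)\right)}{4632} = - 176 \left(1 + 4 \left(-176\right)\right) \frac{1}{4632} = - 176 \left(1 - 704\right) \frac{1}{4632} = \left(-176\right) \left(-703\right) \frac{1}{4632} = 123728 \cdot \frac{1}{4632} = \frac{15466}{579}$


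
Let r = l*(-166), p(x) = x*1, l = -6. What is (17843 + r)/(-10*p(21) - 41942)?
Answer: -18839/42152 ≈ -0.44693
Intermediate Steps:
p(x) = x
r = 996 (r = -6*(-166) = 996)
(17843 + r)/(-10*p(21) - 41942) = (17843 + 996)/(-10*21 - 41942) = 18839/(-210 - 41942) = 18839/(-42152) = 18839*(-1/42152) = -18839/42152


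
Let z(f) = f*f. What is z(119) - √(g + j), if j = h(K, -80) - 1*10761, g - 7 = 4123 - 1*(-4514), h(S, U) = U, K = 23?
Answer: 14161 - 13*I*√13 ≈ 14161.0 - 46.872*I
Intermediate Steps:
g = 8644 (g = 7 + (4123 - 1*(-4514)) = 7 + (4123 + 4514) = 7 + 8637 = 8644)
j = -10841 (j = -80 - 1*10761 = -80 - 10761 = -10841)
z(f) = f²
z(119) - √(g + j) = 119² - √(8644 - 10841) = 14161 - √(-2197) = 14161 - 13*I*√13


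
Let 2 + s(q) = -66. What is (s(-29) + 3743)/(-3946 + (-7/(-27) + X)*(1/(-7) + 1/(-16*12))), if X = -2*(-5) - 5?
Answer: -66679200/71610353 ≈ -0.93114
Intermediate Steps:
s(q) = -68 (s(q) = -2 - 66 = -68)
X = 5 (X = 10 - 5 = 5)
(s(-29) + 3743)/(-3946 + (-7/(-27) + X)*(1/(-7) + 1/(-16*12))) = (-68 + 3743)/(-3946 + (-7/(-27) + 5)*(1/(-7) + 1/(-16*12))) = 3675/(-3946 + (-7*(-1/27) + 5)*(1*(-1/7) - 1/16*1/12)) = 3675/(-3946 + (7/27 + 5)*(-1/7 - 1/192)) = 3675/(-3946 + (142/27)*(-199/1344)) = 3675/(-3946 - 14129/18144) = 3675/(-71610353/18144) = 3675*(-18144/71610353) = -66679200/71610353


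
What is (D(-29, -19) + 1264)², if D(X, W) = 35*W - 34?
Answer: 319225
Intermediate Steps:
D(X, W) = -34 + 35*W
(D(-29, -19) + 1264)² = ((-34 + 35*(-19)) + 1264)² = ((-34 - 665) + 1264)² = (-699 + 1264)² = 565² = 319225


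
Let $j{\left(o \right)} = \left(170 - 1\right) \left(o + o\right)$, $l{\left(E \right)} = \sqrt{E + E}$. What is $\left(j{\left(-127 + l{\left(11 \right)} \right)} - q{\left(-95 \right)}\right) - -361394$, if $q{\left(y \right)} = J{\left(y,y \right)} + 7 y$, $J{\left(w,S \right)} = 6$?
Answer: $319127 + 338 \sqrt{22} \approx 3.2071 \cdot 10^{5}$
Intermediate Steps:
$l{\left(E \right)} = \sqrt{2} \sqrt{E}$ ($l{\left(E \right)} = \sqrt{2 E} = \sqrt{2} \sqrt{E}$)
$j{\left(o \right)} = 338 o$ ($j{\left(o \right)} = 169 \cdot 2 o = 338 o$)
$q{\left(y \right)} = 6 + 7 y$
$\left(j{\left(-127 + l{\left(11 \right)} \right)} - q{\left(-95 \right)}\right) - -361394 = \left(338 \left(-127 + \sqrt{2} \sqrt{11}\right) - \left(6 + 7 \left(-95\right)\right)\right) - -361394 = \left(338 \left(-127 + \sqrt{22}\right) - \left(6 - 665\right)\right) + 361394 = \left(\left(-42926 + 338 \sqrt{22}\right) - -659\right) + 361394 = \left(\left(-42926 + 338 \sqrt{22}\right) + 659\right) + 361394 = \left(-42267 + 338 \sqrt{22}\right) + 361394 = 319127 + 338 \sqrt{22}$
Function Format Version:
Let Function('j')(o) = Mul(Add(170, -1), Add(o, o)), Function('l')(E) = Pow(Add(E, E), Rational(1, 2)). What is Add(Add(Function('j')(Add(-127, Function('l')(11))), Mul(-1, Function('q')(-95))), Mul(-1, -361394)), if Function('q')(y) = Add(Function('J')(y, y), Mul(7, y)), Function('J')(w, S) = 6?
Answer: Add(319127, Mul(338, Pow(22, Rational(1, 2)))) ≈ 3.2071e+5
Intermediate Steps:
Function('l')(E) = Mul(Pow(2, Rational(1, 2)), Pow(E, Rational(1, 2))) (Function('l')(E) = Pow(Mul(2, E), Rational(1, 2)) = Mul(Pow(2, Rational(1, 2)), Pow(E, Rational(1, 2))))
Function('j')(o) = Mul(338, o) (Function('j')(o) = Mul(169, Mul(2, o)) = Mul(338, o))
Function('q')(y) = Add(6, Mul(7, y))
Add(Add(Function('j')(Add(-127, Function('l')(11))), Mul(-1, Function('q')(-95))), Mul(-1, -361394)) = Add(Add(Mul(338, Add(-127, Mul(Pow(2, Rational(1, 2)), Pow(11, Rational(1, 2))))), Mul(-1, Add(6, Mul(7, -95)))), Mul(-1, -361394)) = Add(Add(Mul(338, Add(-127, Pow(22, Rational(1, 2)))), Mul(-1, Add(6, -665))), 361394) = Add(Add(Add(-42926, Mul(338, Pow(22, Rational(1, 2)))), Mul(-1, -659)), 361394) = Add(Add(Add(-42926, Mul(338, Pow(22, Rational(1, 2)))), 659), 361394) = Add(Add(-42267, Mul(338, Pow(22, Rational(1, 2)))), 361394) = Add(319127, Mul(338, Pow(22, Rational(1, 2))))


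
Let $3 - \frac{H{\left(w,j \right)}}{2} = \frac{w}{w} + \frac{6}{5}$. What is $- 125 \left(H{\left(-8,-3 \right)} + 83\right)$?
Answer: $-10575$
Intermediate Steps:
$H{\left(w,j \right)} = \frac{8}{5}$ ($H{\left(w,j \right)} = 6 - 2 \left(\frac{w}{w} + \frac{6}{5}\right) = 6 - 2 \left(1 + 6 \cdot \frac{1}{5}\right) = 6 - 2 \left(1 + \frac{6}{5}\right) = 6 - \frac{22}{5} = \frac{8}{5}$)
$- 125 \left(H{\left(-8,-3 \right)} + 83\right) = - 125 \left(\frac{8}{5} + 83\right) = \left(-125\right) \frac{423}{5} = -10575$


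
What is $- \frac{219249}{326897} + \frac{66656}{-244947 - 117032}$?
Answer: $- \frac{101153180203}{118329849163} \approx -0.85484$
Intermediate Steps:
$- \frac{219249}{326897} + \frac{66656}{-244947 - 117032} = \left(-219249\right) \frac{1}{326897} + \frac{66656}{-244947 - 117032} = - \frac{219249}{326897} + \frac{66656}{-361979} = - \frac{219249}{326897} + 66656 \left(- \frac{1}{361979}\right) = - \frac{219249}{326897} - \frac{66656}{361979} = - \frac{101153180203}{118329849163}$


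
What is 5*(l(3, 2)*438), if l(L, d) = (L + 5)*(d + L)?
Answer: 87600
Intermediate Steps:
l(L, d) = (5 + L)*(L + d)
5*(l(3, 2)*438) = 5*((3² + 5*3 + 5*2 + 3*2)*438) = 5*((9 + 15 + 10 + 6)*438) = 5*(40*438) = 5*17520 = 87600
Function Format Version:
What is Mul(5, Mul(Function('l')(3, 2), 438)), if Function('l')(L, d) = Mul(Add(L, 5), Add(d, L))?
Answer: 87600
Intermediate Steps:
Function('l')(L, d) = Mul(Add(5, L), Add(L, d))
Mul(5, Mul(Function('l')(3, 2), 438)) = Mul(5, Mul(Add(Pow(3, 2), Mul(5, 3), Mul(5, 2), Mul(3, 2)), 438)) = Mul(5, Mul(Add(9, 15, 10, 6), 438)) = Mul(5, Mul(40, 438)) = Mul(5, 17520) = 87600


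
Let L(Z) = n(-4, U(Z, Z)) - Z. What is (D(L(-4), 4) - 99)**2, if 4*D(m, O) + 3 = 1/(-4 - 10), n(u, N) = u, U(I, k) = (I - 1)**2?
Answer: 31214569/3136 ≈ 9953.6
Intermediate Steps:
U(I, k) = (-1 + I)**2
L(Z) = -4 - Z
D(m, O) = -43/56 (D(m, O) = -3/4 + 1/(4*(-4 - 10)) = -3/4 + (1/4)/(-14) = -3/4 + (1/4)*(-1/14) = -3/4 - 1/56 = -43/56)
(D(L(-4), 4) - 99)**2 = (-43/56 - 99)**2 = (-5587/56)**2 = 31214569/3136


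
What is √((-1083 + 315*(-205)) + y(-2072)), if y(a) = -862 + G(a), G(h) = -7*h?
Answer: 4*I*√3251 ≈ 228.07*I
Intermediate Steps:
y(a) = -862 - 7*a
√((-1083 + 315*(-205)) + y(-2072)) = √((-1083 + 315*(-205)) + (-862 - 7*(-2072))) = √((-1083 - 64575) + (-862 + 14504)) = √(-65658 + 13642) = √(-52016) = 4*I*√3251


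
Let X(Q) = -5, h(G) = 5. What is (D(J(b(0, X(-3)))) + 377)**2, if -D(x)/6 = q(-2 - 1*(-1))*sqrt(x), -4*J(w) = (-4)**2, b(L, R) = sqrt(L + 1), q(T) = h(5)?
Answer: 138529 - 45240*I ≈ 1.3853e+5 - 45240.0*I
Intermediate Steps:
q(T) = 5
b(L, R) = sqrt(1 + L)
J(w) = -4 (J(w) = -1/4*(-4)**2 = -1/4*16 = -4)
D(x) = -30*sqrt(x)
(D(J(b(0, X(-3)))) + 377)**2 = (-60*I + 377)**2 = (377 - 60*I)**2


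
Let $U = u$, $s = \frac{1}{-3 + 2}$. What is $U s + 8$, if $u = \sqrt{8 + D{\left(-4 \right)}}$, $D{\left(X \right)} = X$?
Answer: $6$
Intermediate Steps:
$s = -1$ ($s = \frac{1}{-1} = -1$)
$u = 2$ ($u = \sqrt{8 - 4} = \sqrt{4} = 2$)
$U = 2$
$U s + 8 = 2 \left(-1\right) + 8 = -2 + 8 = 6$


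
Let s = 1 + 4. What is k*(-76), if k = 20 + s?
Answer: -1900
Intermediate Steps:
s = 5
k = 25 (k = 20 + 5 = 25)
k*(-76) = 25*(-76) = -1900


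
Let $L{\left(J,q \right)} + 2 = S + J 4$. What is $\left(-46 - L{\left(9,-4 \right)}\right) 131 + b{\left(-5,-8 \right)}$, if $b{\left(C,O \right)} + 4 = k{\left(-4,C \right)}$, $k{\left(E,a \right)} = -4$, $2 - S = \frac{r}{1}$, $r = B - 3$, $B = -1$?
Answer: $-11274$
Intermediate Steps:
$r = -4$ ($r = -1 - 3 = -4$)
$S = 6$ ($S = 2 - - \frac{4}{1} = 2 - \left(-4\right) 1 = 2 - -4 = 2 + 4 = 6$)
$L{\left(J,q \right)} = 4 + 4 J$ ($L{\left(J,q \right)} = -2 + \left(6 + J 4\right) = -2 + \left(6 + 4 J\right) = 4 + 4 J$)
$b{\left(C,O \right)} = -8$ ($b{\left(C,O \right)} = -4 - 4 = -8$)
$\left(-46 - L{\left(9,-4 \right)}\right) 131 + b{\left(-5,-8 \right)} = \left(-46 - \left(4 + 4 \cdot 9\right)\right) 131 - 8 = \left(-46 - \left(4 + 36\right)\right) 131 - 8 = \left(-46 - 40\right) 131 - 8 = \left(-86\right) 131 - 8 = -11266 - 8 = -11274$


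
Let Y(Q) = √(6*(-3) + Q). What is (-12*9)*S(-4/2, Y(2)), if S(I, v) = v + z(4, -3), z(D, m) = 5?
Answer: -540 - 432*I ≈ -540.0 - 432.0*I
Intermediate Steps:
Y(Q) = √(-18 + Q)
S(I, v) = 5 + v (S(I, v) = v + 5 = 5 + v)
(-12*9)*S(-4/2, Y(2)) = (-12*9)*(5 + √(-18 + 2)) = -108*(5 + √(-16)) = -108*(5 + 4*I) = -540 - 432*I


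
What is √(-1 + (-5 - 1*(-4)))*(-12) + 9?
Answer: 9 - 12*I*√2 ≈ 9.0 - 16.971*I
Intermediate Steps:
√(-1 + (-5 - 1*(-4)))*(-12) + 9 = √(-1 + (-5 + 4))*(-12) + 9 = √(-1 - 1)*(-12) + 9 = √(-2)*(-12) + 9 = (I*√2)*(-12) + 9 = -12*I*√2 + 9 = 9 - 12*I*√2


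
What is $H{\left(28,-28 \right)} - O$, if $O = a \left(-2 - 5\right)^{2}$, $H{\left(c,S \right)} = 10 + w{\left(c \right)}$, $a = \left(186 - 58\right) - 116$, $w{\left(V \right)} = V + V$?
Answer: $-522$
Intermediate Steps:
$w{\left(V \right)} = 2 V$
$a = 12$ ($a = 128 - 116 = 12$)
$H{\left(c,S \right)} = 10 + 2 c$
$O = 588$ ($O = 12 \left(-2 - 5\right)^{2} = 12 \left(-7\right)^{2} = 12 \cdot 49 = 588$)
$H{\left(28,-28 \right)} - O = \left(10 + 2 \cdot 28\right) - 588 = \left(10 + 56\right) - 588 = 66 - 588 = -522$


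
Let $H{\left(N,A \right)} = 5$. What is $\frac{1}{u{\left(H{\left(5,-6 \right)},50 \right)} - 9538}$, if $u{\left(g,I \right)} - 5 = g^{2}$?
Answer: $- \frac{1}{9508} \approx -0.00010517$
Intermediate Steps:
$u{\left(g,I \right)} = 5 + g^{2}$
$\frac{1}{u{\left(H{\left(5,-6 \right)},50 \right)} - 9538} = \frac{1}{\left(5 + 5^{2}\right) - 9538} = \frac{1}{\left(5 + 25\right) - 9538} = \frac{1}{30 - 9538} = \frac{1}{-9508} = - \frac{1}{9508}$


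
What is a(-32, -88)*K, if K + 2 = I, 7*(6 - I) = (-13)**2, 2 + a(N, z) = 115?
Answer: -15933/7 ≈ -2276.1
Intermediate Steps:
a(N, z) = 113 (a(N, z) = -2 + 115 = 113)
I = -127/7 (I = 6 - 1/7*(-13)**2 = 6 - 1/7*169 = 6 - 169/7 = -127/7 ≈ -18.143)
K = -141/7 (K = -2 - 127/7 = -141/7 ≈ -20.143)
a(-32, -88)*K = 113*(-141/7) = -15933/7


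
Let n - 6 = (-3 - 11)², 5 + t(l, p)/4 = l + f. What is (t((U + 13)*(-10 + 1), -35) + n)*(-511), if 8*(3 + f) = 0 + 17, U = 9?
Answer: 626997/2 ≈ 3.1350e+5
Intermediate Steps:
f = -7/8 (f = -3 + (0 + 17)/8 = -3 + (⅛)*17 = -3 + 17/8 = -7/8 ≈ -0.87500)
t(l, p) = -47/2 + 4*l (t(l, p) = -20 + 4*(l - 7/8) = -20 + 4*(-7/8 + l) = -20 + (-7/2 + 4*l) = -47/2 + 4*l)
n = 202 (n = 6 + (-3 - 11)² = 6 + (-14)² = 6 + 196 = 202)
(t((U + 13)*(-10 + 1), -35) + n)*(-511) = ((-47/2 + 4*((9 + 13)*(-10 + 1))) + 202)*(-511) = ((-47/2 + 4*(22*(-9))) + 202)*(-511) = ((-47/2 + 4*(-198)) + 202)*(-511) = ((-47/2 - 792) + 202)*(-511) = (-1631/2 + 202)*(-511) = -1227/2*(-511) = 626997/2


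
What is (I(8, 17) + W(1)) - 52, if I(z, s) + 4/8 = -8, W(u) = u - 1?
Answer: -121/2 ≈ -60.500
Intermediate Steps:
W(u) = -1 + u
I(z, s) = -17/2 (I(z, s) = -½ - 8 = -17/2)
(I(8, 17) + W(1)) - 52 = (-17/2 + (-1 + 1)) - 52 = (-17/2 + 0) - 52 = -17/2 - 52 = -121/2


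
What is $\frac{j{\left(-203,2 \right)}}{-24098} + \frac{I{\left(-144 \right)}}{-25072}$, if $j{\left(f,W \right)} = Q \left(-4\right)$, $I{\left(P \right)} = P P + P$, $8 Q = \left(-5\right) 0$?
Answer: $- \frac{1287}{1567} \approx -0.82131$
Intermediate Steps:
$Q = 0$ ($Q = \frac{\left(-5\right) 0}{8} = \frac{1}{8} \cdot 0 = 0$)
$I{\left(P \right)} = P + P^{2}$ ($I{\left(P \right)} = P^{2} + P = P + P^{2}$)
$j{\left(f,W \right)} = 0$ ($j{\left(f,W \right)} = 0 \left(-4\right) = 0$)
$\frac{j{\left(-203,2 \right)}}{-24098} + \frac{I{\left(-144 \right)}}{-25072} = \frac{0}{-24098} + \frac{\left(-144\right) \left(1 - 144\right)}{-25072} = 0 \left(- \frac{1}{24098}\right) + \left(-144\right) \left(-143\right) \left(- \frac{1}{25072}\right) = 0 + 20592 \left(- \frac{1}{25072}\right) = 0 - \frac{1287}{1567} = - \frac{1287}{1567}$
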